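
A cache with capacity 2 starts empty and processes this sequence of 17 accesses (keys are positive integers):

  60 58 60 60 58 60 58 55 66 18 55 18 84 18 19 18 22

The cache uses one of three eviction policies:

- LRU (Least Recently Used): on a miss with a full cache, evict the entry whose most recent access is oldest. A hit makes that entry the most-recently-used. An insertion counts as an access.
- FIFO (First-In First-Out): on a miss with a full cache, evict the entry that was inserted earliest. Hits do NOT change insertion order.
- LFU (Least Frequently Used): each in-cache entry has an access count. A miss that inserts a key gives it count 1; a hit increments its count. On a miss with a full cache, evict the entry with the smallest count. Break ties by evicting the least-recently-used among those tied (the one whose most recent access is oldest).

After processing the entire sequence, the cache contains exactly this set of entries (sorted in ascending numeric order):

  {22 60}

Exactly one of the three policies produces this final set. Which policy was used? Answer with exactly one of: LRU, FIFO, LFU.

Simulating under each policy and comparing final sets:
  LRU: final set = {18 22} -> differs
  FIFO: final set = {19 22} -> differs
  LFU: final set = {22 60} -> MATCHES target
Only LFU produces the target set.

Answer: LFU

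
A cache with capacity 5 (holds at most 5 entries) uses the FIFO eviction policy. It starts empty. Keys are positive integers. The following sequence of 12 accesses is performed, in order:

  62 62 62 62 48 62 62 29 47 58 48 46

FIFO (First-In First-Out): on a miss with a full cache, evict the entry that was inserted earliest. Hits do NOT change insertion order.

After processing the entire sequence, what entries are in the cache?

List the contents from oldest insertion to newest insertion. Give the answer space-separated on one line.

Answer: 48 29 47 58 46

Derivation:
FIFO simulation (capacity=5):
  1. access 62: MISS. Cache (old->new): [62]
  2. access 62: HIT. Cache (old->new): [62]
  3. access 62: HIT. Cache (old->new): [62]
  4. access 62: HIT. Cache (old->new): [62]
  5. access 48: MISS. Cache (old->new): [62 48]
  6. access 62: HIT. Cache (old->new): [62 48]
  7. access 62: HIT. Cache (old->new): [62 48]
  8. access 29: MISS. Cache (old->new): [62 48 29]
  9. access 47: MISS. Cache (old->new): [62 48 29 47]
  10. access 58: MISS. Cache (old->new): [62 48 29 47 58]
  11. access 48: HIT. Cache (old->new): [62 48 29 47 58]
  12. access 46: MISS, evict 62. Cache (old->new): [48 29 47 58 46]
Total: 6 hits, 6 misses, 1 evictions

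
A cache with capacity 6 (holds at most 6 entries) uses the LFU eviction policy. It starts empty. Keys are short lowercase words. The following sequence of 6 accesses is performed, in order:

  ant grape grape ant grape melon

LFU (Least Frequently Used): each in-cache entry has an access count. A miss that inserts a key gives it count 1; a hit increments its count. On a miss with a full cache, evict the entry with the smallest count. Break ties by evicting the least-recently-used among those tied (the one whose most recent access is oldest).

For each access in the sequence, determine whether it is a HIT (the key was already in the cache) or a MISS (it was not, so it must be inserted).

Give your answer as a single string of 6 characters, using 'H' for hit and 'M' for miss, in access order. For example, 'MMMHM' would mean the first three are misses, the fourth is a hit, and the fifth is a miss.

Answer: MMHHHM

Derivation:
LFU simulation (capacity=6):
  1. access ant: MISS. Cache: [ant(c=1)]
  2. access grape: MISS. Cache: [ant(c=1) grape(c=1)]
  3. access grape: HIT, count now 2. Cache: [ant(c=1) grape(c=2)]
  4. access ant: HIT, count now 2. Cache: [grape(c=2) ant(c=2)]
  5. access grape: HIT, count now 3. Cache: [ant(c=2) grape(c=3)]
  6. access melon: MISS. Cache: [melon(c=1) ant(c=2) grape(c=3)]
Total: 3 hits, 3 misses, 0 evictions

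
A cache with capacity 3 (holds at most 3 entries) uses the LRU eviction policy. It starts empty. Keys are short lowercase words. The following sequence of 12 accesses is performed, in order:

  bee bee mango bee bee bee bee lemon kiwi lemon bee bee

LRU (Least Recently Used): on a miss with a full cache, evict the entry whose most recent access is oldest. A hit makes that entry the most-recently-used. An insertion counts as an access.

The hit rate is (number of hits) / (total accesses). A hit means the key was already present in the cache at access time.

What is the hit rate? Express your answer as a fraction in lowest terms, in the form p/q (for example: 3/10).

LRU simulation (capacity=3):
  1. access bee: MISS. Cache (LRU->MRU): [bee]
  2. access bee: HIT. Cache (LRU->MRU): [bee]
  3. access mango: MISS. Cache (LRU->MRU): [bee mango]
  4. access bee: HIT. Cache (LRU->MRU): [mango bee]
  5. access bee: HIT. Cache (LRU->MRU): [mango bee]
  6. access bee: HIT. Cache (LRU->MRU): [mango bee]
  7. access bee: HIT. Cache (LRU->MRU): [mango bee]
  8. access lemon: MISS. Cache (LRU->MRU): [mango bee lemon]
  9. access kiwi: MISS, evict mango. Cache (LRU->MRU): [bee lemon kiwi]
  10. access lemon: HIT. Cache (LRU->MRU): [bee kiwi lemon]
  11. access bee: HIT. Cache (LRU->MRU): [kiwi lemon bee]
  12. access bee: HIT. Cache (LRU->MRU): [kiwi lemon bee]
Total: 8 hits, 4 misses, 1 evictions

Hit rate = 8/12 = 2/3

Answer: 2/3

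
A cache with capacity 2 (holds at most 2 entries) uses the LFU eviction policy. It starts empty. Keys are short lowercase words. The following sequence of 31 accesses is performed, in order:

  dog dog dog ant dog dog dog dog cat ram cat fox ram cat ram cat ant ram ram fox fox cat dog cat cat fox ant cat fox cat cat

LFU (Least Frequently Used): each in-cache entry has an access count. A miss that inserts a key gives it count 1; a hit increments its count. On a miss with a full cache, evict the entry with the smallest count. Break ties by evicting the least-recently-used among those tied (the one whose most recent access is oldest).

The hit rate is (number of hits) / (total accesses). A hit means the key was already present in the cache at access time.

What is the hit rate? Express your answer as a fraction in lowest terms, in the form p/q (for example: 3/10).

Answer: 12/31

Derivation:
LFU simulation (capacity=2):
  1. access dog: MISS. Cache: [dog(c=1)]
  2. access dog: HIT, count now 2. Cache: [dog(c=2)]
  3. access dog: HIT, count now 3. Cache: [dog(c=3)]
  4. access ant: MISS. Cache: [ant(c=1) dog(c=3)]
  5. access dog: HIT, count now 4. Cache: [ant(c=1) dog(c=4)]
  6. access dog: HIT, count now 5. Cache: [ant(c=1) dog(c=5)]
  7. access dog: HIT, count now 6. Cache: [ant(c=1) dog(c=6)]
  8. access dog: HIT, count now 7. Cache: [ant(c=1) dog(c=7)]
  9. access cat: MISS, evict ant(c=1). Cache: [cat(c=1) dog(c=7)]
  10. access ram: MISS, evict cat(c=1). Cache: [ram(c=1) dog(c=7)]
  11. access cat: MISS, evict ram(c=1). Cache: [cat(c=1) dog(c=7)]
  12. access fox: MISS, evict cat(c=1). Cache: [fox(c=1) dog(c=7)]
  13. access ram: MISS, evict fox(c=1). Cache: [ram(c=1) dog(c=7)]
  14. access cat: MISS, evict ram(c=1). Cache: [cat(c=1) dog(c=7)]
  15. access ram: MISS, evict cat(c=1). Cache: [ram(c=1) dog(c=7)]
  16. access cat: MISS, evict ram(c=1). Cache: [cat(c=1) dog(c=7)]
  17. access ant: MISS, evict cat(c=1). Cache: [ant(c=1) dog(c=7)]
  18. access ram: MISS, evict ant(c=1). Cache: [ram(c=1) dog(c=7)]
  19. access ram: HIT, count now 2. Cache: [ram(c=2) dog(c=7)]
  20. access fox: MISS, evict ram(c=2). Cache: [fox(c=1) dog(c=7)]
  21. access fox: HIT, count now 2. Cache: [fox(c=2) dog(c=7)]
  22. access cat: MISS, evict fox(c=2). Cache: [cat(c=1) dog(c=7)]
  23. access dog: HIT, count now 8. Cache: [cat(c=1) dog(c=8)]
  24. access cat: HIT, count now 2. Cache: [cat(c=2) dog(c=8)]
  25. access cat: HIT, count now 3. Cache: [cat(c=3) dog(c=8)]
  26. access fox: MISS, evict cat(c=3). Cache: [fox(c=1) dog(c=8)]
  27. access ant: MISS, evict fox(c=1). Cache: [ant(c=1) dog(c=8)]
  28. access cat: MISS, evict ant(c=1). Cache: [cat(c=1) dog(c=8)]
  29. access fox: MISS, evict cat(c=1). Cache: [fox(c=1) dog(c=8)]
  30. access cat: MISS, evict fox(c=1). Cache: [cat(c=1) dog(c=8)]
  31. access cat: HIT, count now 2. Cache: [cat(c=2) dog(c=8)]
Total: 12 hits, 19 misses, 17 evictions

Hit rate = 12/31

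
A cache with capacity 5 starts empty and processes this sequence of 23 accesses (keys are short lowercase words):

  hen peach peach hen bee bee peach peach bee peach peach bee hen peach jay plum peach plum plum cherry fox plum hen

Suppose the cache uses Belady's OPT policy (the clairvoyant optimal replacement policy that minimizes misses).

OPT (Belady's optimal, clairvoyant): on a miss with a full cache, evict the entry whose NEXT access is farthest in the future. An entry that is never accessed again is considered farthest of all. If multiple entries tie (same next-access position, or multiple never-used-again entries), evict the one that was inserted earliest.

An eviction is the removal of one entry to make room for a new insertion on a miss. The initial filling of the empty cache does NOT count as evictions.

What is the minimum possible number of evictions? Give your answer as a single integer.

OPT (Belady) simulation (capacity=5):
  1. access hen: MISS. Cache: [hen]
  2. access peach: MISS. Cache: [hen peach]
  3. access peach: HIT. Next use of peach: step 7. Cache: [hen peach]
  4. access hen: HIT. Next use of hen: step 13. Cache: [hen peach]
  5. access bee: MISS. Cache: [hen peach bee]
  6. access bee: HIT. Next use of bee: step 9. Cache: [hen peach bee]
  7. access peach: HIT. Next use of peach: step 8. Cache: [hen peach bee]
  8. access peach: HIT. Next use of peach: step 10. Cache: [hen peach bee]
  9. access bee: HIT. Next use of bee: step 12. Cache: [hen peach bee]
  10. access peach: HIT. Next use of peach: step 11. Cache: [hen peach bee]
  11. access peach: HIT. Next use of peach: step 14. Cache: [hen peach bee]
  12. access bee: HIT. Next use of bee: never. Cache: [hen peach bee]
  13. access hen: HIT. Next use of hen: step 23. Cache: [hen peach bee]
  14. access peach: HIT. Next use of peach: step 17. Cache: [hen peach bee]
  15. access jay: MISS. Cache: [hen peach bee jay]
  16. access plum: MISS. Cache: [hen peach bee jay plum]
  17. access peach: HIT. Next use of peach: never. Cache: [hen peach bee jay plum]
  18. access plum: HIT. Next use of plum: step 19. Cache: [hen peach bee jay plum]
  19. access plum: HIT. Next use of plum: step 22. Cache: [hen peach bee jay plum]
  20. access cherry: MISS, evict peach (next use: never). Cache: [hen bee jay plum cherry]
  21. access fox: MISS, evict bee (next use: never). Cache: [hen jay plum cherry fox]
  22. access plum: HIT. Next use of plum: never. Cache: [hen jay plum cherry fox]
  23. access hen: HIT. Next use of hen: never. Cache: [hen jay plum cherry fox]
Total: 16 hits, 7 misses, 2 evictions

Answer: 2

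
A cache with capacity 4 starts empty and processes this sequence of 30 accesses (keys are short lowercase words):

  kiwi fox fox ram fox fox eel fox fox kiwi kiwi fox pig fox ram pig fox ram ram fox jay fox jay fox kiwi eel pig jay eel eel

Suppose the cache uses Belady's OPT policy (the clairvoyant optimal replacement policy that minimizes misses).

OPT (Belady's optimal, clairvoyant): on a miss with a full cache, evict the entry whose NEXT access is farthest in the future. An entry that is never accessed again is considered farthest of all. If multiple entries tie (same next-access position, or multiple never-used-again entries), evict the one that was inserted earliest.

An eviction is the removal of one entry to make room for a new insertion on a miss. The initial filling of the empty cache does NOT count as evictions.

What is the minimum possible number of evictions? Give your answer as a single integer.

Answer: 3

Derivation:
OPT (Belady) simulation (capacity=4):
  1. access kiwi: MISS. Cache: [kiwi]
  2. access fox: MISS. Cache: [kiwi fox]
  3. access fox: HIT. Next use of fox: step 5. Cache: [kiwi fox]
  4. access ram: MISS. Cache: [kiwi fox ram]
  5. access fox: HIT. Next use of fox: step 6. Cache: [kiwi fox ram]
  6. access fox: HIT. Next use of fox: step 8. Cache: [kiwi fox ram]
  7. access eel: MISS. Cache: [kiwi fox ram eel]
  8. access fox: HIT. Next use of fox: step 9. Cache: [kiwi fox ram eel]
  9. access fox: HIT. Next use of fox: step 12. Cache: [kiwi fox ram eel]
  10. access kiwi: HIT. Next use of kiwi: step 11. Cache: [kiwi fox ram eel]
  11. access kiwi: HIT. Next use of kiwi: step 25. Cache: [kiwi fox ram eel]
  12. access fox: HIT. Next use of fox: step 14. Cache: [kiwi fox ram eel]
  13. access pig: MISS, evict eel (next use: step 26). Cache: [kiwi fox ram pig]
  14. access fox: HIT. Next use of fox: step 17. Cache: [kiwi fox ram pig]
  15. access ram: HIT. Next use of ram: step 18. Cache: [kiwi fox ram pig]
  16. access pig: HIT. Next use of pig: step 27. Cache: [kiwi fox ram pig]
  17. access fox: HIT. Next use of fox: step 20. Cache: [kiwi fox ram pig]
  18. access ram: HIT. Next use of ram: step 19. Cache: [kiwi fox ram pig]
  19. access ram: HIT. Next use of ram: never. Cache: [kiwi fox ram pig]
  20. access fox: HIT. Next use of fox: step 22. Cache: [kiwi fox ram pig]
  21. access jay: MISS, evict ram (next use: never). Cache: [kiwi fox pig jay]
  22. access fox: HIT. Next use of fox: step 24. Cache: [kiwi fox pig jay]
  23. access jay: HIT. Next use of jay: step 28. Cache: [kiwi fox pig jay]
  24. access fox: HIT. Next use of fox: never. Cache: [kiwi fox pig jay]
  25. access kiwi: HIT. Next use of kiwi: never. Cache: [kiwi fox pig jay]
  26. access eel: MISS, evict kiwi (next use: never). Cache: [fox pig jay eel]
  27. access pig: HIT. Next use of pig: never. Cache: [fox pig jay eel]
  28. access jay: HIT. Next use of jay: never. Cache: [fox pig jay eel]
  29. access eel: HIT. Next use of eel: step 30. Cache: [fox pig jay eel]
  30. access eel: HIT. Next use of eel: never. Cache: [fox pig jay eel]
Total: 23 hits, 7 misses, 3 evictions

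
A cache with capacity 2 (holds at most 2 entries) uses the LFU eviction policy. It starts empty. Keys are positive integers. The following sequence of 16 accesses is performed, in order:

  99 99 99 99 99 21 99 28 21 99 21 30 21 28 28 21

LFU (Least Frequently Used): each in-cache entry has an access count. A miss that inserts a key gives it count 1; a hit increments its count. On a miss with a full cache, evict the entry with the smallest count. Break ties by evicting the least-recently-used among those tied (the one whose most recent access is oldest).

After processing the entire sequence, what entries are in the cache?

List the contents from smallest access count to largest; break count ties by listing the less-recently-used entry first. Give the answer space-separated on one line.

LFU simulation (capacity=2):
  1. access 99: MISS. Cache: [99(c=1)]
  2. access 99: HIT, count now 2. Cache: [99(c=2)]
  3. access 99: HIT, count now 3. Cache: [99(c=3)]
  4. access 99: HIT, count now 4. Cache: [99(c=4)]
  5. access 99: HIT, count now 5. Cache: [99(c=5)]
  6. access 21: MISS. Cache: [21(c=1) 99(c=5)]
  7. access 99: HIT, count now 6. Cache: [21(c=1) 99(c=6)]
  8. access 28: MISS, evict 21(c=1). Cache: [28(c=1) 99(c=6)]
  9. access 21: MISS, evict 28(c=1). Cache: [21(c=1) 99(c=6)]
  10. access 99: HIT, count now 7. Cache: [21(c=1) 99(c=7)]
  11. access 21: HIT, count now 2. Cache: [21(c=2) 99(c=7)]
  12. access 30: MISS, evict 21(c=2). Cache: [30(c=1) 99(c=7)]
  13. access 21: MISS, evict 30(c=1). Cache: [21(c=1) 99(c=7)]
  14. access 28: MISS, evict 21(c=1). Cache: [28(c=1) 99(c=7)]
  15. access 28: HIT, count now 2. Cache: [28(c=2) 99(c=7)]
  16. access 21: MISS, evict 28(c=2). Cache: [21(c=1) 99(c=7)]
Total: 8 hits, 8 misses, 6 evictions

Answer: 21 99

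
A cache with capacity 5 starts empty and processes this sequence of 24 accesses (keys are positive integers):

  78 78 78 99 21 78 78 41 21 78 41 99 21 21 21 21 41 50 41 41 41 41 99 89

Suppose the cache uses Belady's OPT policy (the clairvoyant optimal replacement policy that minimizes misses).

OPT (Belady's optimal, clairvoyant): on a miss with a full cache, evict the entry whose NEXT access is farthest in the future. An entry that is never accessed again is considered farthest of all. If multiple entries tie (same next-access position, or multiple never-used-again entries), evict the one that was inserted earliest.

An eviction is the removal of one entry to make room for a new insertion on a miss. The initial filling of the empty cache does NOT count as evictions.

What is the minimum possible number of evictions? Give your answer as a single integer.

OPT (Belady) simulation (capacity=5):
  1. access 78: MISS. Cache: [78]
  2. access 78: HIT. Next use of 78: step 3. Cache: [78]
  3. access 78: HIT. Next use of 78: step 6. Cache: [78]
  4. access 99: MISS. Cache: [78 99]
  5. access 21: MISS. Cache: [78 99 21]
  6. access 78: HIT. Next use of 78: step 7. Cache: [78 99 21]
  7. access 78: HIT. Next use of 78: step 10. Cache: [78 99 21]
  8. access 41: MISS. Cache: [78 99 21 41]
  9. access 21: HIT. Next use of 21: step 13. Cache: [78 99 21 41]
  10. access 78: HIT. Next use of 78: never. Cache: [78 99 21 41]
  11. access 41: HIT. Next use of 41: step 17. Cache: [78 99 21 41]
  12. access 99: HIT. Next use of 99: step 23. Cache: [78 99 21 41]
  13. access 21: HIT. Next use of 21: step 14. Cache: [78 99 21 41]
  14. access 21: HIT. Next use of 21: step 15. Cache: [78 99 21 41]
  15. access 21: HIT. Next use of 21: step 16. Cache: [78 99 21 41]
  16. access 21: HIT. Next use of 21: never. Cache: [78 99 21 41]
  17. access 41: HIT. Next use of 41: step 19. Cache: [78 99 21 41]
  18. access 50: MISS. Cache: [78 99 21 41 50]
  19. access 41: HIT. Next use of 41: step 20. Cache: [78 99 21 41 50]
  20. access 41: HIT. Next use of 41: step 21. Cache: [78 99 21 41 50]
  21. access 41: HIT. Next use of 41: step 22. Cache: [78 99 21 41 50]
  22. access 41: HIT. Next use of 41: never. Cache: [78 99 21 41 50]
  23. access 99: HIT. Next use of 99: never. Cache: [78 99 21 41 50]
  24. access 89: MISS, evict 78 (next use: never). Cache: [99 21 41 50 89]
Total: 18 hits, 6 misses, 1 evictions

Answer: 1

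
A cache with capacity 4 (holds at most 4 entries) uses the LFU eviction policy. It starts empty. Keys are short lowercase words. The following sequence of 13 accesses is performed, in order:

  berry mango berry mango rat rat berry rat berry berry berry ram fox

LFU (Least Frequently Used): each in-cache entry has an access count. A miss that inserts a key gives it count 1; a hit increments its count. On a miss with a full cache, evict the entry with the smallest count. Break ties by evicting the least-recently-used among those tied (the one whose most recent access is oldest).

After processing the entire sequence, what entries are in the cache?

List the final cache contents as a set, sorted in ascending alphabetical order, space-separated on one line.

Answer: berry fox mango rat

Derivation:
LFU simulation (capacity=4):
  1. access berry: MISS. Cache: [berry(c=1)]
  2. access mango: MISS. Cache: [berry(c=1) mango(c=1)]
  3. access berry: HIT, count now 2. Cache: [mango(c=1) berry(c=2)]
  4. access mango: HIT, count now 2. Cache: [berry(c=2) mango(c=2)]
  5. access rat: MISS. Cache: [rat(c=1) berry(c=2) mango(c=2)]
  6. access rat: HIT, count now 2. Cache: [berry(c=2) mango(c=2) rat(c=2)]
  7. access berry: HIT, count now 3. Cache: [mango(c=2) rat(c=2) berry(c=3)]
  8. access rat: HIT, count now 3. Cache: [mango(c=2) berry(c=3) rat(c=3)]
  9. access berry: HIT, count now 4. Cache: [mango(c=2) rat(c=3) berry(c=4)]
  10. access berry: HIT, count now 5. Cache: [mango(c=2) rat(c=3) berry(c=5)]
  11. access berry: HIT, count now 6. Cache: [mango(c=2) rat(c=3) berry(c=6)]
  12. access ram: MISS. Cache: [ram(c=1) mango(c=2) rat(c=3) berry(c=6)]
  13. access fox: MISS, evict ram(c=1). Cache: [fox(c=1) mango(c=2) rat(c=3) berry(c=6)]
Total: 8 hits, 5 misses, 1 evictions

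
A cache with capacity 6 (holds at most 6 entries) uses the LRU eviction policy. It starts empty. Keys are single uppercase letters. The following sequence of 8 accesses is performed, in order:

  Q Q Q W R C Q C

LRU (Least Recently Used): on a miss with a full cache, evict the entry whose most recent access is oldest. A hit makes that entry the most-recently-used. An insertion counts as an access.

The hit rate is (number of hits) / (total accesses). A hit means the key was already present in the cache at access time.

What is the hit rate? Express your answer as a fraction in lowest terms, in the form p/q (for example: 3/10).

Answer: 1/2

Derivation:
LRU simulation (capacity=6):
  1. access Q: MISS. Cache (LRU->MRU): [Q]
  2. access Q: HIT. Cache (LRU->MRU): [Q]
  3. access Q: HIT. Cache (LRU->MRU): [Q]
  4. access W: MISS. Cache (LRU->MRU): [Q W]
  5. access R: MISS. Cache (LRU->MRU): [Q W R]
  6. access C: MISS. Cache (LRU->MRU): [Q W R C]
  7. access Q: HIT. Cache (LRU->MRU): [W R C Q]
  8. access C: HIT. Cache (LRU->MRU): [W R Q C]
Total: 4 hits, 4 misses, 0 evictions

Hit rate = 4/8 = 1/2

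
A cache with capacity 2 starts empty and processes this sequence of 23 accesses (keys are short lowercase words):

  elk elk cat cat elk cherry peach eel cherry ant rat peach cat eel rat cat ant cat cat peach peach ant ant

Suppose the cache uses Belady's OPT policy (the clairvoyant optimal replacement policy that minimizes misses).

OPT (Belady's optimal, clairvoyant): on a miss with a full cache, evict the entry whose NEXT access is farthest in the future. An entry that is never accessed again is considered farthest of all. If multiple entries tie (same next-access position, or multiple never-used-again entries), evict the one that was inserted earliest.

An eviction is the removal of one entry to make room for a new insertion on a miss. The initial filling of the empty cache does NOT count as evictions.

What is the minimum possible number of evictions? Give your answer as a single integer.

Answer: 10

Derivation:
OPT (Belady) simulation (capacity=2):
  1. access elk: MISS. Cache: [elk]
  2. access elk: HIT. Next use of elk: step 5. Cache: [elk]
  3. access cat: MISS. Cache: [elk cat]
  4. access cat: HIT. Next use of cat: step 13. Cache: [elk cat]
  5. access elk: HIT. Next use of elk: never. Cache: [elk cat]
  6. access cherry: MISS, evict elk (next use: never). Cache: [cat cherry]
  7. access peach: MISS, evict cat (next use: step 13). Cache: [cherry peach]
  8. access eel: MISS, evict peach (next use: step 12). Cache: [cherry eel]
  9. access cherry: HIT. Next use of cherry: never. Cache: [cherry eel]
  10. access ant: MISS, evict cherry (next use: never). Cache: [eel ant]
  11. access rat: MISS, evict ant (next use: step 17). Cache: [eel rat]
  12. access peach: MISS, evict rat (next use: step 15). Cache: [eel peach]
  13. access cat: MISS, evict peach (next use: step 20). Cache: [eel cat]
  14. access eel: HIT. Next use of eel: never. Cache: [eel cat]
  15. access rat: MISS, evict eel (next use: never). Cache: [cat rat]
  16. access cat: HIT. Next use of cat: step 18. Cache: [cat rat]
  17. access ant: MISS, evict rat (next use: never). Cache: [cat ant]
  18. access cat: HIT. Next use of cat: step 19. Cache: [cat ant]
  19. access cat: HIT. Next use of cat: never. Cache: [cat ant]
  20. access peach: MISS, evict cat (next use: never). Cache: [ant peach]
  21. access peach: HIT. Next use of peach: never. Cache: [ant peach]
  22. access ant: HIT. Next use of ant: step 23. Cache: [ant peach]
  23. access ant: HIT. Next use of ant: never. Cache: [ant peach]
Total: 11 hits, 12 misses, 10 evictions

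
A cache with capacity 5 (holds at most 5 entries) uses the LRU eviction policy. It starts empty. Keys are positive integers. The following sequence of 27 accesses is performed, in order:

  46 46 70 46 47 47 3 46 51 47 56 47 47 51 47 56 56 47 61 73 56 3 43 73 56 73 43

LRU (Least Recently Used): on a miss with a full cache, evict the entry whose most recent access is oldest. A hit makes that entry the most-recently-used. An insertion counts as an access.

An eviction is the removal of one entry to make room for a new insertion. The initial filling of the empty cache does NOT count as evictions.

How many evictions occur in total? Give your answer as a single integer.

Answer: 5

Derivation:
LRU simulation (capacity=5):
  1. access 46: MISS. Cache (LRU->MRU): [46]
  2. access 46: HIT. Cache (LRU->MRU): [46]
  3. access 70: MISS. Cache (LRU->MRU): [46 70]
  4. access 46: HIT. Cache (LRU->MRU): [70 46]
  5. access 47: MISS. Cache (LRU->MRU): [70 46 47]
  6. access 47: HIT. Cache (LRU->MRU): [70 46 47]
  7. access 3: MISS. Cache (LRU->MRU): [70 46 47 3]
  8. access 46: HIT. Cache (LRU->MRU): [70 47 3 46]
  9. access 51: MISS. Cache (LRU->MRU): [70 47 3 46 51]
  10. access 47: HIT. Cache (LRU->MRU): [70 3 46 51 47]
  11. access 56: MISS, evict 70. Cache (LRU->MRU): [3 46 51 47 56]
  12. access 47: HIT. Cache (LRU->MRU): [3 46 51 56 47]
  13. access 47: HIT. Cache (LRU->MRU): [3 46 51 56 47]
  14. access 51: HIT. Cache (LRU->MRU): [3 46 56 47 51]
  15. access 47: HIT. Cache (LRU->MRU): [3 46 56 51 47]
  16. access 56: HIT. Cache (LRU->MRU): [3 46 51 47 56]
  17. access 56: HIT. Cache (LRU->MRU): [3 46 51 47 56]
  18. access 47: HIT. Cache (LRU->MRU): [3 46 51 56 47]
  19. access 61: MISS, evict 3. Cache (LRU->MRU): [46 51 56 47 61]
  20. access 73: MISS, evict 46. Cache (LRU->MRU): [51 56 47 61 73]
  21. access 56: HIT. Cache (LRU->MRU): [51 47 61 73 56]
  22. access 3: MISS, evict 51. Cache (LRU->MRU): [47 61 73 56 3]
  23. access 43: MISS, evict 47. Cache (LRU->MRU): [61 73 56 3 43]
  24. access 73: HIT. Cache (LRU->MRU): [61 56 3 43 73]
  25. access 56: HIT. Cache (LRU->MRU): [61 3 43 73 56]
  26. access 73: HIT. Cache (LRU->MRU): [61 3 43 56 73]
  27. access 43: HIT. Cache (LRU->MRU): [61 3 56 73 43]
Total: 17 hits, 10 misses, 5 evictions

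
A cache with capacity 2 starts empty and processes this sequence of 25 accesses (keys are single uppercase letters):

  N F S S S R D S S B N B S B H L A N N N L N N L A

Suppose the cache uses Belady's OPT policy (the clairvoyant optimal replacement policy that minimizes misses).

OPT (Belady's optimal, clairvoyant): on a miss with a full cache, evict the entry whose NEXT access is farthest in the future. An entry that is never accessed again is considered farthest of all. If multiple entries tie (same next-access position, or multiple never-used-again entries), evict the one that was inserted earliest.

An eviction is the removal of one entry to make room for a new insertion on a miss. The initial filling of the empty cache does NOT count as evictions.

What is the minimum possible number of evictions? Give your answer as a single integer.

OPT (Belady) simulation (capacity=2):
  1. access N: MISS. Cache: [N]
  2. access F: MISS. Cache: [N F]
  3. access S: MISS, evict F (next use: never). Cache: [N S]
  4. access S: HIT. Next use of S: step 5. Cache: [N S]
  5. access S: HIT. Next use of S: step 8. Cache: [N S]
  6. access R: MISS, evict N (next use: step 11). Cache: [S R]
  7. access D: MISS, evict R (next use: never). Cache: [S D]
  8. access S: HIT. Next use of S: step 9. Cache: [S D]
  9. access S: HIT. Next use of S: step 13. Cache: [S D]
  10. access B: MISS, evict D (next use: never). Cache: [S B]
  11. access N: MISS, evict S (next use: step 13). Cache: [B N]
  12. access B: HIT. Next use of B: step 14. Cache: [B N]
  13. access S: MISS, evict N (next use: step 18). Cache: [B S]
  14. access B: HIT. Next use of B: never. Cache: [B S]
  15. access H: MISS, evict B (next use: never). Cache: [S H]
  16. access L: MISS, evict S (next use: never). Cache: [H L]
  17. access A: MISS, evict H (next use: never). Cache: [L A]
  18. access N: MISS, evict A (next use: step 25). Cache: [L N]
  19. access N: HIT. Next use of N: step 20. Cache: [L N]
  20. access N: HIT. Next use of N: step 22. Cache: [L N]
  21. access L: HIT. Next use of L: step 24. Cache: [L N]
  22. access N: HIT. Next use of N: step 23. Cache: [L N]
  23. access N: HIT. Next use of N: never. Cache: [L N]
  24. access L: HIT. Next use of L: never. Cache: [L N]
  25. access A: MISS, evict L (next use: never). Cache: [N A]
Total: 12 hits, 13 misses, 11 evictions

Answer: 11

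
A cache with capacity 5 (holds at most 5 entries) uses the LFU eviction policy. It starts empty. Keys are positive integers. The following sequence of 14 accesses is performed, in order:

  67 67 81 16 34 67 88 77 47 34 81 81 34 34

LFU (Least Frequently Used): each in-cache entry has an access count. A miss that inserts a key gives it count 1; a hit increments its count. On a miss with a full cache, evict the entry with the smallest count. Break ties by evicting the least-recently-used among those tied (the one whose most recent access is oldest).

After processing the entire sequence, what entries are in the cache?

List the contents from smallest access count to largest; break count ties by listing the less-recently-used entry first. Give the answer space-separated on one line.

Answer: 77 47 81 67 34

Derivation:
LFU simulation (capacity=5):
  1. access 67: MISS. Cache: [67(c=1)]
  2. access 67: HIT, count now 2. Cache: [67(c=2)]
  3. access 81: MISS. Cache: [81(c=1) 67(c=2)]
  4. access 16: MISS. Cache: [81(c=1) 16(c=1) 67(c=2)]
  5. access 34: MISS. Cache: [81(c=1) 16(c=1) 34(c=1) 67(c=2)]
  6. access 67: HIT, count now 3. Cache: [81(c=1) 16(c=1) 34(c=1) 67(c=3)]
  7. access 88: MISS. Cache: [81(c=1) 16(c=1) 34(c=1) 88(c=1) 67(c=3)]
  8. access 77: MISS, evict 81(c=1). Cache: [16(c=1) 34(c=1) 88(c=1) 77(c=1) 67(c=3)]
  9. access 47: MISS, evict 16(c=1). Cache: [34(c=1) 88(c=1) 77(c=1) 47(c=1) 67(c=3)]
  10. access 34: HIT, count now 2. Cache: [88(c=1) 77(c=1) 47(c=1) 34(c=2) 67(c=3)]
  11. access 81: MISS, evict 88(c=1). Cache: [77(c=1) 47(c=1) 81(c=1) 34(c=2) 67(c=3)]
  12. access 81: HIT, count now 2. Cache: [77(c=1) 47(c=1) 34(c=2) 81(c=2) 67(c=3)]
  13. access 34: HIT, count now 3. Cache: [77(c=1) 47(c=1) 81(c=2) 67(c=3) 34(c=3)]
  14. access 34: HIT, count now 4. Cache: [77(c=1) 47(c=1) 81(c=2) 67(c=3) 34(c=4)]
Total: 6 hits, 8 misses, 3 evictions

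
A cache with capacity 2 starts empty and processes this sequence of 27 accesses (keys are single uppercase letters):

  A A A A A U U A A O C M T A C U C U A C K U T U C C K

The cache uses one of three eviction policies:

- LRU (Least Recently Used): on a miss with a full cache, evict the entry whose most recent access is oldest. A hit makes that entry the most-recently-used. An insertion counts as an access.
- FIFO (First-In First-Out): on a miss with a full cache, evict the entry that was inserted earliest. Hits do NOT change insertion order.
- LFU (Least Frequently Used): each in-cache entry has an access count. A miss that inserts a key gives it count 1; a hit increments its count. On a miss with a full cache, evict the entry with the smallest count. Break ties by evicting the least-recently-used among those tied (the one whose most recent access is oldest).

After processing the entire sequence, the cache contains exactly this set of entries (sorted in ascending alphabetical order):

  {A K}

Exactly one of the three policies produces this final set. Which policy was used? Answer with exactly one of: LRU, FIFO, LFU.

Simulating under each policy and comparing final sets:
  LRU: final set = {C K} -> differs
  FIFO: final set = {C K} -> differs
  LFU: final set = {A K} -> MATCHES target
Only LFU produces the target set.

Answer: LFU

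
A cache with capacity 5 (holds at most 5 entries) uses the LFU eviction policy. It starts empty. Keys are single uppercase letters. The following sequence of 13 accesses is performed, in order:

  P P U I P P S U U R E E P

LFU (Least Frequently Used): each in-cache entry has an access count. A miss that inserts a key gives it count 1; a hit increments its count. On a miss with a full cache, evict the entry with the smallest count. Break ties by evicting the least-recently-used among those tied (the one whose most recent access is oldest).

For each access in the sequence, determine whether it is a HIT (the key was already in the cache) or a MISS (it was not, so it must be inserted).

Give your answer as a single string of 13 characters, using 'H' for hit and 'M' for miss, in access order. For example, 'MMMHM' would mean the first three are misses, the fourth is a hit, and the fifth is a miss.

LFU simulation (capacity=5):
  1. access P: MISS. Cache: [P(c=1)]
  2. access P: HIT, count now 2. Cache: [P(c=2)]
  3. access U: MISS. Cache: [U(c=1) P(c=2)]
  4. access I: MISS. Cache: [U(c=1) I(c=1) P(c=2)]
  5. access P: HIT, count now 3. Cache: [U(c=1) I(c=1) P(c=3)]
  6. access P: HIT, count now 4. Cache: [U(c=1) I(c=1) P(c=4)]
  7. access S: MISS. Cache: [U(c=1) I(c=1) S(c=1) P(c=4)]
  8. access U: HIT, count now 2. Cache: [I(c=1) S(c=1) U(c=2) P(c=4)]
  9. access U: HIT, count now 3. Cache: [I(c=1) S(c=1) U(c=3) P(c=4)]
  10. access R: MISS. Cache: [I(c=1) S(c=1) R(c=1) U(c=3) P(c=4)]
  11. access E: MISS, evict I(c=1). Cache: [S(c=1) R(c=1) E(c=1) U(c=3) P(c=4)]
  12. access E: HIT, count now 2. Cache: [S(c=1) R(c=1) E(c=2) U(c=3) P(c=4)]
  13. access P: HIT, count now 5. Cache: [S(c=1) R(c=1) E(c=2) U(c=3) P(c=5)]
Total: 7 hits, 6 misses, 1 evictions

Answer: MHMMHHMHHMMHH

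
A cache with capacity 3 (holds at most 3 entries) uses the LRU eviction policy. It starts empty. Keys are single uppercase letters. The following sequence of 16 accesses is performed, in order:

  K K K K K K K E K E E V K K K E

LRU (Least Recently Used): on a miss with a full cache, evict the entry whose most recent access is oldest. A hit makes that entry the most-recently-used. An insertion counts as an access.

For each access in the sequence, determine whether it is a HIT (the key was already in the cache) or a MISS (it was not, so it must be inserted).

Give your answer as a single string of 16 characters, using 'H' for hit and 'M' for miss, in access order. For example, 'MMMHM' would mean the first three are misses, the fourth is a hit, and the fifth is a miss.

Answer: MHHHHHHMHHHMHHHH

Derivation:
LRU simulation (capacity=3):
  1. access K: MISS. Cache (LRU->MRU): [K]
  2. access K: HIT. Cache (LRU->MRU): [K]
  3. access K: HIT. Cache (LRU->MRU): [K]
  4. access K: HIT. Cache (LRU->MRU): [K]
  5. access K: HIT. Cache (LRU->MRU): [K]
  6. access K: HIT. Cache (LRU->MRU): [K]
  7. access K: HIT. Cache (LRU->MRU): [K]
  8. access E: MISS. Cache (LRU->MRU): [K E]
  9. access K: HIT. Cache (LRU->MRU): [E K]
  10. access E: HIT. Cache (LRU->MRU): [K E]
  11. access E: HIT. Cache (LRU->MRU): [K E]
  12. access V: MISS. Cache (LRU->MRU): [K E V]
  13. access K: HIT. Cache (LRU->MRU): [E V K]
  14. access K: HIT. Cache (LRU->MRU): [E V K]
  15. access K: HIT. Cache (LRU->MRU): [E V K]
  16. access E: HIT. Cache (LRU->MRU): [V K E]
Total: 13 hits, 3 misses, 0 evictions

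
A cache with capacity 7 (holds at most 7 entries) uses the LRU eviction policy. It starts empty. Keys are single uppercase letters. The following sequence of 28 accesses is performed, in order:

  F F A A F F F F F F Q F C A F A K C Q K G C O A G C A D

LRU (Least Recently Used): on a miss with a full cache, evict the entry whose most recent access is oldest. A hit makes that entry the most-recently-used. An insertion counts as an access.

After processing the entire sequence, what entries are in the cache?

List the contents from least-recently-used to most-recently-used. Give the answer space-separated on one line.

Answer: Q K O G C A D

Derivation:
LRU simulation (capacity=7):
  1. access F: MISS. Cache (LRU->MRU): [F]
  2. access F: HIT. Cache (LRU->MRU): [F]
  3. access A: MISS. Cache (LRU->MRU): [F A]
  4. access A: HIT. Cache (LRU->MRU): [F A]
  5. access F: HIT. Cache (LRU->MRU): [A F]
  6. access F: HIT. Cache (LRU->MRU): [A F]
  7. access F: HIT. Cache (LRU->MRU): [A F]
  8. access F: HIT. Cache (LRU->MRU): [A F]
  9. access F: HIT. Cache (LRU->MRU): [A F]
  10. access F: HIT. Cache (LRU->MRU): [A F]
  11. access Q: MISS. Cache (LRU->MRU): [A F Q]
  12. access F: HIT. Cache (LRU->MRU): [A Q F]
  13. access C: MISS. Cache (LRU->MRU): [A Q F C]
  14. access A: HIT. Cache (LRU->MRU): [Q F C A]
  15. access F: HIT. Cache (LRU->MRU): [Q C A F]
  16. access A: HIT. Cache (LRU->MRU): [Q C F A]
  17. access K: MISS. Cache (LRU->MRU): [Q C F A K]
  18. access C: HIT. Cache (LRU->MRU): [Q F A K C]
  19. access Q: HIT. Cache (LRU->MRU): [F A K C Q]
  20. access K: HIT. Cache (LRU->MRU): [F A C Q K]
  21. access G: MISS. Cache (LRU->MRU): [F A C Q K G]
  22. access C: HIT. Cache (LRU->MRU): [F A Q K G C]
  23. access O: MISS. Cache (LRU->MRU): [F A Q K G C O]
  24. access A: HIT. Cache (LRU->MRU): [F Q K G C O A]
  25. access G: HIT. Cache (LRU->MRU): [F Q K C O A G]
  26. access C: HIT. Cache (LRU->MRU): [F Q K O A G C]
  27. access A: HIT. Cache (LRU->MRU): [F Q K O G C A]
  28. access D: MISS, evict F. Cache (LRU->MRU): [Q K O G C A D]
Total: 20 hits, 8 misses, 1 evictions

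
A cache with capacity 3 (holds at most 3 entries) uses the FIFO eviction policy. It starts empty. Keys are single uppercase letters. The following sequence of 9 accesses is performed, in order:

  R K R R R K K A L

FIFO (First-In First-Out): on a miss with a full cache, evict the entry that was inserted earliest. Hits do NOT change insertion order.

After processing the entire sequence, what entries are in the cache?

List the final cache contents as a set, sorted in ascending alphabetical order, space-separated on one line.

Answer: A K L

Derivation:
FIFO simulation (capacity=3):
  1. access R: MISS. Cache (old->new): [R]
  2. access K: MISS. Cache (old->new): [R K]
  3. access R: HIT. Cache (old->new): [R K]
  4. access R: HIT. Cache (old->new): [R K]
  5. access R: HIT. Cache (old->new): [R K]
  6. access K: HIT. Cache (old->new): [R K]
  7. access K: HIT. Cache (old->new): [R K]
  8. access A: MISS. Cache (old->new): [R K A]
  9. access L: MISS, evict R. Cache (old->new): [K A L]
Total: 5 hits, 4 misses, 1 evictions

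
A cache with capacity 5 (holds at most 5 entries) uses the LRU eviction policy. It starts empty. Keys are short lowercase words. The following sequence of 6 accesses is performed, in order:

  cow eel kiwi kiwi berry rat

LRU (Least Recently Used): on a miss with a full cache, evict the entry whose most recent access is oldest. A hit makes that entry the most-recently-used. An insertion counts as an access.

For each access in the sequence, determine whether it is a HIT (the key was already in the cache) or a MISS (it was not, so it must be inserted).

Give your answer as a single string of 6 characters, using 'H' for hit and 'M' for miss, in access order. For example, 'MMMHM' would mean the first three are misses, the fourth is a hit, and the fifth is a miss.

Answer: MMMHMM

Derivation:
LRU simulation (capacity=5):
  1. access cow: MISS. Cache (LRU->MRU): [cow]
  2. access eel: MISS. Cache (LRU->MRU): [cow eel]
  3. access kiwi: MISS. Cache (LRU->MRU): [cow eel kiwi]
  4. access kiwi: HIT. Cache (LRU->MRU): [cow eel kiwi]
  5. access berry: MISS. Cache (LRU->MRU): [cow eel kiwi berry]
  6. access rat: MISS. Cache (LRU->MRU): [cow eel kiwi berry rat]
Total: 1 hits, 5 misses, 0 evictions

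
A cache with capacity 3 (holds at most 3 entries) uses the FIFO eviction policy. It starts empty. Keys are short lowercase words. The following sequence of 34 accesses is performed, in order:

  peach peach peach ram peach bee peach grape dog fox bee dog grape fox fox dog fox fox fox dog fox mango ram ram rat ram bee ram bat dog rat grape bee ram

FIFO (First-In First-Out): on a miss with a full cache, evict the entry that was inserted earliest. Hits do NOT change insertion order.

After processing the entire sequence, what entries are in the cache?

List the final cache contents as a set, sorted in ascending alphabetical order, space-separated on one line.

Answer: bee grape ram

Derivation:
FIFO simulation (capacity=3):
  1. access peach: MISS. Cache (old->new): [peach]
  2. access peach: HIT. Cache (old->new): [peach]
  3. access peach: HIT. Cache (old->new): [peach]
  4. access ram: MISS. Cache (old->new): [peach ram]
  5. access peach: HIT. Cache (old->new): [peach ram]
  6. access bee: MISS. Cache (old->new): [peach ram bee]
  7. access peach: HIT. Cache (old->new): [peach ram bee]
  8. access grape: MISS, evict peach. Cache (old->new): [ram bee grape]
  9. access dog: MISS, evict ram. Cache (old->new): [bee grape dog]
  10. access fox: MISS, evict bee. Cache (old->new): [grape dog fox]
  11. access bee: MISS, evict grape. Cache (old->new): [dog fox bee]
  12. access dog: HIT. Cache (old->new): [dog fox bee]
  13. access grape: MISS, evict dog. Cache (old->new): [fox bee grape]
  14. access fox: HIT. Cache (old->new): [fox bee grape]
  15. access fox: HIT. Cache (old->new): [fox bee grape]
  16. access dog: MISS, evict fox. Cache (old->new): [bee grape dog]
  17. access fox: MISS, evict bee. Cache (old->new): [grape dog fox]
  18. access fox: HIT. Cache (old->new): [grape dog fox]
  19. access fox: HIT. Cache (old->new): [grape dog fox]
  20. access dog: HIT. Cache (old->new): [grape dog fox]
  21. access fox: HIT. Cache (old->new): [grape dog fox]
  22. access mango: MISS, evict grape. Cache (old->new): [dog fox mango]
  23. access ram: MISS, evict dog. Cache (old->new): [fox mango ram]
  24. access ram: HIT. Cache (old->new): [fox mango ram]
  25. access rat: MISS, evict fox. Cache (old->new): [mango ram rat]
  26. access ram: HIT. Cache (old->new): [mango ram rat]
  27. access bee: MISS, evict mango. Cache (old->new): [ram rat bee]
  28. access ram: HIT. Cache (old->new): [ram rat bee]
  29. access bat: MISS, evict ram. Cache (old->new): [rat bee bat]
  30. access dog: MISS, evict rat. Cache (old->new): [bee bat dog]
  31. access rat: MISS, evict bee. Cache (old->new): [bat dog rat]
  32. access grape: MISS, evict bat. Cache (old->new): [dog rat grape]
  33. access bee: MISS, evict dog. Cache (old->new): [rat grape bee]
  34. access ram: MISS, evict rat. Cache (old->new): [grape bee ram]
Total: 14 hits, 20 misses, 17 evictions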